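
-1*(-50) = 50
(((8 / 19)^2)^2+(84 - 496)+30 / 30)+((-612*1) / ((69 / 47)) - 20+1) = -2538298230 / 2997383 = -846.84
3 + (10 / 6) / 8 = 77 / 24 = 3.21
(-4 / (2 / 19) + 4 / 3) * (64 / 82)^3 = -3604480 / 206763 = -17.43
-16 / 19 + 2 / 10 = -61 / 95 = -0.64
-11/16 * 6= -33/8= -4.12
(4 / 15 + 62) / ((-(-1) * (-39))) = -934 / 585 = -1.60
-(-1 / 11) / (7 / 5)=5 / 77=0.06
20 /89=0.22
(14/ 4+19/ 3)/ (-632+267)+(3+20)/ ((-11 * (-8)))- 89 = -8553451/ 96360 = -88.77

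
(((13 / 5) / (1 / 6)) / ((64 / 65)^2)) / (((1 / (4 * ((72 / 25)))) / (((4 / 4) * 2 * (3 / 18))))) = 19773 / 320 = 61.79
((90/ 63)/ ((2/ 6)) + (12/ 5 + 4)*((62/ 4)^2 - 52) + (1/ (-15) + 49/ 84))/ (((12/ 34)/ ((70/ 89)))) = 8636561/ 3204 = 2695.56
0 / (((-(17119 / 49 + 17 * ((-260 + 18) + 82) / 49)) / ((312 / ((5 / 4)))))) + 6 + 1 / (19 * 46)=5245 / 874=6.00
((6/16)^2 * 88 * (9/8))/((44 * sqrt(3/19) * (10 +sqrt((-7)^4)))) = 27 * sqrt(57)/15104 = 0.01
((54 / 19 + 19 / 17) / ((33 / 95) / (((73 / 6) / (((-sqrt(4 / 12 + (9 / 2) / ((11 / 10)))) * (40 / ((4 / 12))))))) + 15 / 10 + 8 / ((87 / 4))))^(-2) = 12779158811689 / 3615450714468 - 85659600 * sqrt(4818) / 3463075397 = 1.82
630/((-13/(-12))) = 7560/13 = 581.54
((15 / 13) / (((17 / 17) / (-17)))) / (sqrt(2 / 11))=-255 * sqrt(22) / 26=-46.00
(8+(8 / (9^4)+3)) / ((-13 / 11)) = -793969 / 85293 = -9.31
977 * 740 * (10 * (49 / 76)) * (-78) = -6908073900 / 19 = -363582836.84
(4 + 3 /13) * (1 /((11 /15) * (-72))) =-25 /312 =-0.08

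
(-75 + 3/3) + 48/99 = -2426/33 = -73.52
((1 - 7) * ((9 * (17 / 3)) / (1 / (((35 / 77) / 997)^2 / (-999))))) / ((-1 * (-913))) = 850 / 12189038344527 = 0.00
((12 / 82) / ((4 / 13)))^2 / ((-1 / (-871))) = 1324791 / 6724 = 197.02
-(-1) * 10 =10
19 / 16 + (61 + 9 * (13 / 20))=68.04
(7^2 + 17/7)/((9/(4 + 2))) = 240/7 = 34.29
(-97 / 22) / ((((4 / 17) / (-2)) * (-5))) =-7.50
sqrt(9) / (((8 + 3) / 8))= 24 / 11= 2.18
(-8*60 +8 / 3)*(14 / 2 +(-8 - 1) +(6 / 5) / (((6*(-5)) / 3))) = 75896 / 75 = 1011.95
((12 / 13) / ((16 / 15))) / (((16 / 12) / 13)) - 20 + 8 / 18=-1601 / 144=-11.12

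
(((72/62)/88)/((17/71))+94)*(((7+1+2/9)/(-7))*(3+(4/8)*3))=-40347575/81158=-497.15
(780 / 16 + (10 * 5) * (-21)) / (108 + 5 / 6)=-12015 / 1306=-9.20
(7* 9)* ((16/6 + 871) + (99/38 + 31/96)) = 33577089/608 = 55225.48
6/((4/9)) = 27/2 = 13.50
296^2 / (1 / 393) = 34433088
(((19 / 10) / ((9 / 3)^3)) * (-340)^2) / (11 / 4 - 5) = -878560 / 243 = -3615.47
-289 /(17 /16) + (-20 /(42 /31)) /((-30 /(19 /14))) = -239315 /882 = -271.33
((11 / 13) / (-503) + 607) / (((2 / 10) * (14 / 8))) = 79383240 / 45773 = 1734.28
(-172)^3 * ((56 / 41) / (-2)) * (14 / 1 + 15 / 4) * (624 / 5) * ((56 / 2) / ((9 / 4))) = 58914620850176 / 615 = 95796131463.70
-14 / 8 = -1.75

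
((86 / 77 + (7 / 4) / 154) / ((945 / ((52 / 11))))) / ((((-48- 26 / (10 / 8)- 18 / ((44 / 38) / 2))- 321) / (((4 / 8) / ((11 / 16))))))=-36140 / 3705761367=-0.00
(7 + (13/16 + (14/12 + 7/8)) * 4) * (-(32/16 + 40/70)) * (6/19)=-1989/133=-14.95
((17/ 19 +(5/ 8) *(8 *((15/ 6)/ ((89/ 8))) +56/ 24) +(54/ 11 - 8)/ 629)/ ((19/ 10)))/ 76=286726555/ 11925770736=0.02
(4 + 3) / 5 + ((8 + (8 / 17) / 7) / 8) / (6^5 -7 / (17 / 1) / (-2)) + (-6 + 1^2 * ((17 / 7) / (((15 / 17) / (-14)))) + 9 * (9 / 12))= -4040144471 / 111044220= -36.38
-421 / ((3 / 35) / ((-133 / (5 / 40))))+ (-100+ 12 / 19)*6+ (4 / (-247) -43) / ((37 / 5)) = 143265101881 / 27417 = 5225411.31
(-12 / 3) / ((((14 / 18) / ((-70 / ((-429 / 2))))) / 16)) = -3840 / 143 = -26.85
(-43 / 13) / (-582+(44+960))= -43 / 5486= -0.01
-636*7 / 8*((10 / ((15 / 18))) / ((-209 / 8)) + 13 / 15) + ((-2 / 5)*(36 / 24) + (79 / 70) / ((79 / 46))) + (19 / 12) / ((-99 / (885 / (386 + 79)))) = -5550947707 / 24490620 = -226.66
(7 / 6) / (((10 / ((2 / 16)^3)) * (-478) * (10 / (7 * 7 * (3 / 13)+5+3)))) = -1757 / 1908940800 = -0.00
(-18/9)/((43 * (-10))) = 1/215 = 0.00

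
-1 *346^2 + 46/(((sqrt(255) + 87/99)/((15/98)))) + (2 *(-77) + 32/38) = -30896410459979/257751074 + 375705 *sqrt(255)/13565846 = -119868.74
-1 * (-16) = 16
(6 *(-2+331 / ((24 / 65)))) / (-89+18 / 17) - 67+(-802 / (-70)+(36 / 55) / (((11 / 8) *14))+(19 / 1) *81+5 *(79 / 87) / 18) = 5642412249391 / 3965941980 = 1422.72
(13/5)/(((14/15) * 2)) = 39/28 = 1.39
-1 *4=-4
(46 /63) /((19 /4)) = 184 /1197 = 0.15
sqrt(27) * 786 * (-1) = -4084.18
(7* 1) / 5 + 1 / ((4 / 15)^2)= 1237 / 80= 15.46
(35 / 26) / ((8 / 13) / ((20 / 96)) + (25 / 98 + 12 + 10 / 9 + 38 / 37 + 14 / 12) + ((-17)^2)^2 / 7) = 2855475 / 25348640188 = 0.00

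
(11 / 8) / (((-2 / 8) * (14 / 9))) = -99 / 28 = -3.54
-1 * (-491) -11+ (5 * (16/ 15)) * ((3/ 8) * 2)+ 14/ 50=12107/ 25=484.28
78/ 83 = 0.94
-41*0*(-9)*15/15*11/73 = 0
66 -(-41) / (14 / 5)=1129 / 14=80.64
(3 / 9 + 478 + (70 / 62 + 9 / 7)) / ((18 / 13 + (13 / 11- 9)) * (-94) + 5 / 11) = 44754281 / 56340795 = 0.79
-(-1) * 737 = 737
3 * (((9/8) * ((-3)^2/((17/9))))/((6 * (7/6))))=2187/952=2.30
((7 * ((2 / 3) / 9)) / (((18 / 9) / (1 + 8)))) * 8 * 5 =280 / 3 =93.33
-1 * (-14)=14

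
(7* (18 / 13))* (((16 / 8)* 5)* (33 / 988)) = 10395 / 3211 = 3.24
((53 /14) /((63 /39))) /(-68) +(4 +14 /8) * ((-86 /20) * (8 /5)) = -19789313 /499800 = -39.59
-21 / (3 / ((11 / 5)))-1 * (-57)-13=143 / 5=28.60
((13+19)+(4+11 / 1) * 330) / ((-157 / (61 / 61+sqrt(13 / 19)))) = -4982 / 157 - 4982 * sqrt(247) / 2983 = -57.98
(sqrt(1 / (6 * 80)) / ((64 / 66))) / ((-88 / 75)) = -15 * sqrt(30) / 2048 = -0.04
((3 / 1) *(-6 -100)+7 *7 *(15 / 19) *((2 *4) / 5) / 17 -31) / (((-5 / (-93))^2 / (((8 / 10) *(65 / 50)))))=-124259.66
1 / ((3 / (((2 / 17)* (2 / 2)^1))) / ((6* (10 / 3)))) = 40 / 51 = 0.78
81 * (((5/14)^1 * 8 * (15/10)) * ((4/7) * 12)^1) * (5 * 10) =5832000/49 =119020.41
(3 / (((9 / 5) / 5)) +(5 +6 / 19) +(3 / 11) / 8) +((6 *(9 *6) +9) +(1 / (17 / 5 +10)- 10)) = 113174881 / 336072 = 336.76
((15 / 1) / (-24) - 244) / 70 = -1957 / 560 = -3.49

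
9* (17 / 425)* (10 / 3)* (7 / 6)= 7 / 5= 1.40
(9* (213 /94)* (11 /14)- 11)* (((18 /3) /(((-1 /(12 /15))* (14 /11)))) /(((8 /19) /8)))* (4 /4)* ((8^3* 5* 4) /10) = -4244579328 /11515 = -368613.05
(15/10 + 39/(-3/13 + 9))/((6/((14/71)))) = 791/4047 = 0.20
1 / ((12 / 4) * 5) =1 / 15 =0.07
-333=-333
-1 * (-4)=4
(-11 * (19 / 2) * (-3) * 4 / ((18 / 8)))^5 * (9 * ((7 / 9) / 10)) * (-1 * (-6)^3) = 365880612007837696 / 45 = 8130680266840837.69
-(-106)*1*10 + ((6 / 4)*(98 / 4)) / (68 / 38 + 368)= 9931011 / 9368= 1060.10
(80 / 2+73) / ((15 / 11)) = 82.87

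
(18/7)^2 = 324/49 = 6.61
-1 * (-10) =10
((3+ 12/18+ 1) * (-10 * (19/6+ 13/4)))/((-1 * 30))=539/54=9.98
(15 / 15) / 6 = 1 / 6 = 0.17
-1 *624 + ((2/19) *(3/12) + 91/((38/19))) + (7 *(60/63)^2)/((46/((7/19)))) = -2274937/3933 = -578.42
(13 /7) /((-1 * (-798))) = 0.00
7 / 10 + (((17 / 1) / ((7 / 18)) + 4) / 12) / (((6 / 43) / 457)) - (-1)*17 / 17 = 16410727 / 1260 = 13024.39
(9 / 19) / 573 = 3 / 3629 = 0.00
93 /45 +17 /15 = 16 /5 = 3.20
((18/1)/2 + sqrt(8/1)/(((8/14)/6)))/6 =3/2 + 7 * sqrt(2)/2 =6.45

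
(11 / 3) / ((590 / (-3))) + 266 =156929 / 590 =265.98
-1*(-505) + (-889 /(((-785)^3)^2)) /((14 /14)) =118170566795027264736 /234001122366390625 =505.00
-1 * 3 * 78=-234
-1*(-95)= 95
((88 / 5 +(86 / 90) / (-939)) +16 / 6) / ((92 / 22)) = 1883915 / 388746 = 4.85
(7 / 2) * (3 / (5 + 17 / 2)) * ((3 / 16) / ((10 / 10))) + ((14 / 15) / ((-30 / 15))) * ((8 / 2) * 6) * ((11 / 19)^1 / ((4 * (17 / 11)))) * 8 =-639191 / 77520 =-8.25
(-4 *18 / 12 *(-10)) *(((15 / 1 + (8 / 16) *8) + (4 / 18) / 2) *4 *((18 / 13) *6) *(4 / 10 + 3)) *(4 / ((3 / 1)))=2245632 / 13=172740.92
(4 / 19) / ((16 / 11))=11 / 76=0.14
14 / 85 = 0.16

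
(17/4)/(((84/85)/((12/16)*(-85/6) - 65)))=-874225/2688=-325.23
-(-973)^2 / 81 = -946729 / 81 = -11688.01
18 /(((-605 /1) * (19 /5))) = -18 /2299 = -0.01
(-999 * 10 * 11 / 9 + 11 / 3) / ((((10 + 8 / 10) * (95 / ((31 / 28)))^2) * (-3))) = 35190859 / 687748320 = 0.05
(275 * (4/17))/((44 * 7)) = 25/119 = 0.21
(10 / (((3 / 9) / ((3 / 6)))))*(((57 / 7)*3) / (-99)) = -285 / 77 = -3.70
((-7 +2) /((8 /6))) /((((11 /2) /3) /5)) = -225 /22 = -10.23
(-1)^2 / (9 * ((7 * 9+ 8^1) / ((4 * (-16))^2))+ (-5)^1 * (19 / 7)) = -28672 / 384647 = -0.07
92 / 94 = 46 / 47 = 0.98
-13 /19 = -0.68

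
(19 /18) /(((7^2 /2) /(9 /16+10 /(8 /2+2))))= 2033 /21168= 0.10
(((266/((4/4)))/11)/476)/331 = 19/123794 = 0.00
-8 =-8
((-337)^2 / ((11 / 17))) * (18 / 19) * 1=34752114 / 209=166278.06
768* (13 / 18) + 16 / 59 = 98224 / 177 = 554.94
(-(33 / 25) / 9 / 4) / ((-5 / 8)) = 22 / 375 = 0.06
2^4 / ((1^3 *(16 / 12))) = 12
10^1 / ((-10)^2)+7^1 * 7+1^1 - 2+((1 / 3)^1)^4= 38971 / 810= 48.11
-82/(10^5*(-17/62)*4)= 1271/1700000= 0.00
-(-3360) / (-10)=-336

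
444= 444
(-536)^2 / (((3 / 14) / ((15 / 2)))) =10055360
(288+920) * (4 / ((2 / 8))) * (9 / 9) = 19328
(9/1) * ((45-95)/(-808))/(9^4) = 25/294516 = 0.00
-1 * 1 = -1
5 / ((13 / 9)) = 45 / 13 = 3.46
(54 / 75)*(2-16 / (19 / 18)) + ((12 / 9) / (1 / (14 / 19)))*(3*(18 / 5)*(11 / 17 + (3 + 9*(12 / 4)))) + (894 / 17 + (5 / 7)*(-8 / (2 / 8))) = 3905186 / 11305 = 345.44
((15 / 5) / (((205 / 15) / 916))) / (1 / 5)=41220 / 41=1005.37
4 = 4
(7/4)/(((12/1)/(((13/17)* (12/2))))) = 0.67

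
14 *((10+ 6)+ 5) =294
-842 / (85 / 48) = -40416 / 85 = -475.48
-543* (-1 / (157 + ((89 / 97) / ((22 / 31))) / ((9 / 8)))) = 5214429 / 1518707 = 3.43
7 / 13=0.54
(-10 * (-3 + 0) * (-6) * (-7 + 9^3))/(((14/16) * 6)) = -173280/7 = -24754.29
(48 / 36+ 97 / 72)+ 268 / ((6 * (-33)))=1051 / 792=1.33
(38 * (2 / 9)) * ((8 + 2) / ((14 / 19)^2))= 68590 / 441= 155.53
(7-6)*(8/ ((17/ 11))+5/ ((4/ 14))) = 771/ 34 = 22.68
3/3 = 1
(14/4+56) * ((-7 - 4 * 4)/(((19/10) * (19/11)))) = -150535/361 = -416.99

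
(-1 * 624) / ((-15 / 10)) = 416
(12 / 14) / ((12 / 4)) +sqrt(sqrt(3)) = 2 / 7 +3^(1 / 4) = 1.60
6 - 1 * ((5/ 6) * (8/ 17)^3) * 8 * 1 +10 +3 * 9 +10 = 770927/ 14739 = 52.31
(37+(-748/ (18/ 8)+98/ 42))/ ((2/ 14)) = -18466/ 9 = -2051.78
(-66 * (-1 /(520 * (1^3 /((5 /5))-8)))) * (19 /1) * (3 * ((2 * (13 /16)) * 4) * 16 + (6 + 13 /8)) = -1603239 /14560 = -110.11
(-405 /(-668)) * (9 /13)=3645 /8684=0.42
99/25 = 3.96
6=6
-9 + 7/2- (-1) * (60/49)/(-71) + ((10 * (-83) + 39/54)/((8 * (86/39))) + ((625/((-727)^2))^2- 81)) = -535669230934943057077/4011730597046599392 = -133.53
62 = 62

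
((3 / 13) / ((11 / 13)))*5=15 / 11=1.36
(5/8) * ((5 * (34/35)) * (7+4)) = 33.39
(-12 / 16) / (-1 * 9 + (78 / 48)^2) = 48 / 407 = 0.12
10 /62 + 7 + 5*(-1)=67 /31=2.16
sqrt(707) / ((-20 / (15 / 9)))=-sqrt(707) / 12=-2.22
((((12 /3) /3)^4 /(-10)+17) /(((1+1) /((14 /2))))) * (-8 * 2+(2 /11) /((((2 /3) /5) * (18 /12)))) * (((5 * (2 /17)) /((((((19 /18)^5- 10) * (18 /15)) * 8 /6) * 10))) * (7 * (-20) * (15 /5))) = -1565.90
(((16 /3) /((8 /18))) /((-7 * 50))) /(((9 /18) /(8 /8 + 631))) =-7584 /175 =-43.34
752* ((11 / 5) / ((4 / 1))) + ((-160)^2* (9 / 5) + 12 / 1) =232528 / 5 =46505.60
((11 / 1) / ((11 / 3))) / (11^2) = 3 / 121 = 0.02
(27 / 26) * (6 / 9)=9 / 13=0.69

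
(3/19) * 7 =21/19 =1.11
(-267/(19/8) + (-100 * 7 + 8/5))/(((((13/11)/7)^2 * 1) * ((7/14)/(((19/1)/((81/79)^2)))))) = -1900172355928/1848015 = -1028223.45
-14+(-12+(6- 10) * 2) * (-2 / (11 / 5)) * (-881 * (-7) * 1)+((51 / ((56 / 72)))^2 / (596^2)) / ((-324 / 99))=85861464550167 / 765845696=112113.27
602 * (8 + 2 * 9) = 15652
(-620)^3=-238328000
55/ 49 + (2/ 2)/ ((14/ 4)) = 69/ 49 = 1.41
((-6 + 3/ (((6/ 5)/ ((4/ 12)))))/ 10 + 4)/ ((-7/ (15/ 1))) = -209/ 28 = -7.46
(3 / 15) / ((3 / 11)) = 11 / 15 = 0.73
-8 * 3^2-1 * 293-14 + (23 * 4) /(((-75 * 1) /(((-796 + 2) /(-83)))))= -390.73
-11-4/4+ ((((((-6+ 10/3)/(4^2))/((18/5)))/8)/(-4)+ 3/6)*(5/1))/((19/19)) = -32807/3456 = -9.49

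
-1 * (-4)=4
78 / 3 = 26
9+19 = 28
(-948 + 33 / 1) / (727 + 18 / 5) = -4575 / 3653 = -1.25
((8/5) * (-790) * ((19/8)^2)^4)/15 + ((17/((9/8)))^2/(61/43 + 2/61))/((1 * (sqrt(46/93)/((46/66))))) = -1341701480239/15728640 + 24257504 * sqrt(4278)/10176111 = -85147.17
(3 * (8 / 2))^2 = 144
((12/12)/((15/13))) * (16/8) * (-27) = -234/5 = -46.80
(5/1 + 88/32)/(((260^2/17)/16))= 527/16900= 0.03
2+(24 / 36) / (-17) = 100 / 51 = 1.96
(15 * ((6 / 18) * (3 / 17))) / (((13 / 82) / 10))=12300 / 221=55.66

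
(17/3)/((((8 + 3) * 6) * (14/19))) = 323/2772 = 0.12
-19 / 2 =-9.50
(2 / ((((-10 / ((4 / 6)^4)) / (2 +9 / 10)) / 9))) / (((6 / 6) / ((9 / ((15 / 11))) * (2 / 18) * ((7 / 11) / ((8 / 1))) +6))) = -21083 / 3375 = -6.25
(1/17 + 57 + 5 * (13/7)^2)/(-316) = -61895/263228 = -0.24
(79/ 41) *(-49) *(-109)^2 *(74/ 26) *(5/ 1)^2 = -42541999675/ 533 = -79816134.47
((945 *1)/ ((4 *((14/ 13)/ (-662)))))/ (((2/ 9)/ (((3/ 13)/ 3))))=-402165/ 8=-50270.62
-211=-211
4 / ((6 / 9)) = 6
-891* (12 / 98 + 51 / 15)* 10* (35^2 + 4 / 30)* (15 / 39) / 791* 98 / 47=-400870404 / 10283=-38983.80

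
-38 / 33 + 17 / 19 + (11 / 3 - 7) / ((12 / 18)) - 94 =-99.26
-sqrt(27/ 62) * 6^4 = -1944 * sqrt(186)/ 31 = -855.25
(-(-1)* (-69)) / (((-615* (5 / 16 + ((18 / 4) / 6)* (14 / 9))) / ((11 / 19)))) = 12144 / 276545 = 0.04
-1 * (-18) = 18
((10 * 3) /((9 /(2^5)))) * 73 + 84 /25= 584252 /75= 7790.03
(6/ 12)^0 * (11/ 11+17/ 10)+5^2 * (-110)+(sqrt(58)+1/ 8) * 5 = -109867/ 40+5 * sqrt(58) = -2708.60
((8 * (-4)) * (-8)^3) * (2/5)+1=32773/5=6554.60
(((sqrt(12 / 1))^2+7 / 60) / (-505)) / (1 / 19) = -13813 / 30300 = -0.46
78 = 78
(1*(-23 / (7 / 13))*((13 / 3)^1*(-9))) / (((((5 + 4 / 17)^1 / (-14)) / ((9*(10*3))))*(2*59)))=-53523990 / 5251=-10193.10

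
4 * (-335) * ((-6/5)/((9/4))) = 2144/3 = 714.67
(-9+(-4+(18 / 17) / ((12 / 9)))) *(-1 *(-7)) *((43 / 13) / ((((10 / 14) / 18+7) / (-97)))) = 763355565 / 196027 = 3894.13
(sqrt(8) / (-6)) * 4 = -4 * sqrt(2) / 3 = -1.89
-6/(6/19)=-19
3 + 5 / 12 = 41 / 12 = 3.42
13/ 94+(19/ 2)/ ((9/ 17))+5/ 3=19.75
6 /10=3 /5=0.60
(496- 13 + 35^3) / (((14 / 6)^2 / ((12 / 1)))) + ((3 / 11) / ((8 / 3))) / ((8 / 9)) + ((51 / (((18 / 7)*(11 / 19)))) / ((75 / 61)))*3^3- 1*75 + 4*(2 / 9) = 106714096183 / 1108800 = 96242.87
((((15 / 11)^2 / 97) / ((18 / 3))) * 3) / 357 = 75 / 2793406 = 0.00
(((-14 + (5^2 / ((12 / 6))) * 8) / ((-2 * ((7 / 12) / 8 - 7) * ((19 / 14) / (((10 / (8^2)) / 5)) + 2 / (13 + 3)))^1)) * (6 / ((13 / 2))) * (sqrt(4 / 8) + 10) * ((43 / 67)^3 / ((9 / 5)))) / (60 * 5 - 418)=-17504261120 / 10690183826361 - 875213056 * sqrt(2) / 10690183826361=-0.00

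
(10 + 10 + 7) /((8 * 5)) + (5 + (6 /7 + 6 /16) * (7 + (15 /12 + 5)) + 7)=32481 /1120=29.00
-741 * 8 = -5928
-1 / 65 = -0.02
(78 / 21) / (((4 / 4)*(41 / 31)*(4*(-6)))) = -403 / 3444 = -0.12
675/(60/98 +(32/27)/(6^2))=8037225/7682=1046.24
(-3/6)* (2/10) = -1/10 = -0.10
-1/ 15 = -0.07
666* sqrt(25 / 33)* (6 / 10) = 347.81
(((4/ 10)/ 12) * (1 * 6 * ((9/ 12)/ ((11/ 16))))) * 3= 36/ 55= 0.65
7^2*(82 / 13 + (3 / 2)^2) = 21805 / 52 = 419.33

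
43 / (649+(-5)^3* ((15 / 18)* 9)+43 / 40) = -1720 / 11497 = -0.15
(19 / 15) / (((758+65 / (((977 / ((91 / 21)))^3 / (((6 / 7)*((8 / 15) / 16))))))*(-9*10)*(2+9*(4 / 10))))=-17718921827 / 5344101430152280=-0.00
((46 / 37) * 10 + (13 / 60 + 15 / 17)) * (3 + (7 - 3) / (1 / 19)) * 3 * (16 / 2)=80686966 / 3145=25655.63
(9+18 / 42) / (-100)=-33 / 350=-0.09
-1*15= -15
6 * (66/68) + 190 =3329/17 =195.82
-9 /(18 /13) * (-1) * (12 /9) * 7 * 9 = 546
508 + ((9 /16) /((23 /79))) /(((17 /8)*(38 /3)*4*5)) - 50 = 272200693 /594320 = 458.00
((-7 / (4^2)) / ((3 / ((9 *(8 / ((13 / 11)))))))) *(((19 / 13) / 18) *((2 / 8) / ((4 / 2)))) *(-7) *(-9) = -5.68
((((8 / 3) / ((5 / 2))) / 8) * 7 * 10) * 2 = 56 / 3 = 18.67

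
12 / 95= 0.13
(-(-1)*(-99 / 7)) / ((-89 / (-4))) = -396 / 623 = -0.64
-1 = -1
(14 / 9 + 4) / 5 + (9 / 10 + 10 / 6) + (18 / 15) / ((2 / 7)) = 709 / 90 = 7.88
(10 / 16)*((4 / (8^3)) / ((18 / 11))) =55 / 18432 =0.00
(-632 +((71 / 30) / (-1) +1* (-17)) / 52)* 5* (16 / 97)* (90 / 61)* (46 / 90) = -393.30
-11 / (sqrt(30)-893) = 11 * sqrt(30) / 797419 +9823 / 797419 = 0.01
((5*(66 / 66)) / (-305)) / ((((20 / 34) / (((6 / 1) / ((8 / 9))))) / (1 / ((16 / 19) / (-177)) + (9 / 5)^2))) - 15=23355561 / 976000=23.93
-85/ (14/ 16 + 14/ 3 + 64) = -2040/ 1669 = -1.22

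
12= 12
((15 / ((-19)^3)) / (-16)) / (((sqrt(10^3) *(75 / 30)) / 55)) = 33 *sqrt(10) / 1097440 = 0.00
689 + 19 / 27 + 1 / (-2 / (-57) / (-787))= -1173949 / 54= -21739.80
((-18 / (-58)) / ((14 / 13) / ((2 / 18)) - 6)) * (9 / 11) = 0.07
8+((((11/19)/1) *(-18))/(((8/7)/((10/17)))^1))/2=5.32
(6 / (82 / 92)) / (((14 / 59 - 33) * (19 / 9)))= -146556 / 1505807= -0.10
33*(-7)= -231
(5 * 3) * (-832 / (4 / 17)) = -53040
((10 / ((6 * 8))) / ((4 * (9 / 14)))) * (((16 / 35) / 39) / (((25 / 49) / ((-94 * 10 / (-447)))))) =9212 / 2353455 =0.00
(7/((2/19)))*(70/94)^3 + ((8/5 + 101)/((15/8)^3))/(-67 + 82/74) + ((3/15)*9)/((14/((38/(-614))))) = 4626655690439939/169986218320625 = 27.22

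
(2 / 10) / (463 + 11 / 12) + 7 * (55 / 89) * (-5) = -53581307 / 2477315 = -21.63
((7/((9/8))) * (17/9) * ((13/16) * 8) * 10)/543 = 61880/43983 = 1.41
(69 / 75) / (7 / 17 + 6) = 391 / 2725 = 0.14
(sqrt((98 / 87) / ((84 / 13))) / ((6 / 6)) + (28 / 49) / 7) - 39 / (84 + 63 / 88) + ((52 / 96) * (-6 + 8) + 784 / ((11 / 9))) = sqrt(5278) / 174 + 1474487309 / 2296140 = 642.58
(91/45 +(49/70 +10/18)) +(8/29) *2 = 1999/522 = 3.83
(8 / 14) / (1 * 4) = 0.14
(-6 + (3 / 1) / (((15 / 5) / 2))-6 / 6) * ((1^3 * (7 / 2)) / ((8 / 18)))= -315 / 8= -39.38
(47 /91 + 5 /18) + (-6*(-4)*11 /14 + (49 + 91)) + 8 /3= 265877 /1638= 162.32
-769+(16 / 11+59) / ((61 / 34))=-493389 / 671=-735.30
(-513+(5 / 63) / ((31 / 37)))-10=-522.91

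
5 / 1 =5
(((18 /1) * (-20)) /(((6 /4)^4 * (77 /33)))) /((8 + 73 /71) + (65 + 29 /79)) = -3589760 /8762943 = -0.41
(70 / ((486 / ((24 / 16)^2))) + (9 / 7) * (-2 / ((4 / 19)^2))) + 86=42799 / 1512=28.31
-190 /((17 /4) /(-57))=2548.24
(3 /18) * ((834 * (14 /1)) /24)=973 /12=81.08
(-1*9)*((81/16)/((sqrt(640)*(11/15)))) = -2.46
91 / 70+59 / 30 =49 / 15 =3.27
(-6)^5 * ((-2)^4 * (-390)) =48522240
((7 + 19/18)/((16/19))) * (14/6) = 19285/864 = 22.32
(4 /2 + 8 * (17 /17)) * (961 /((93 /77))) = 23870 /3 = 7956.67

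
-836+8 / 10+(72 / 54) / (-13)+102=-142994 / 195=-733.30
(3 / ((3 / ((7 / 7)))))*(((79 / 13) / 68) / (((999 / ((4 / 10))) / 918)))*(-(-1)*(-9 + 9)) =0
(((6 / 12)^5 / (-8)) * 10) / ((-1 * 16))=5 / 2048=0.00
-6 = -6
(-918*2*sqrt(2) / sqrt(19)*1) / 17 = -35.04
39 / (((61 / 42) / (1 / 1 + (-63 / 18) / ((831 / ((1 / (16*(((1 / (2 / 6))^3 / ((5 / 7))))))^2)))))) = 28225386683 / 1051128576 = 26.85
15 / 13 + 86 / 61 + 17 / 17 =3.56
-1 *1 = -1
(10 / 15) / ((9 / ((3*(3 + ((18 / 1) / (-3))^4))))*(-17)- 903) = -433 / 586524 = -0.00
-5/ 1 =-5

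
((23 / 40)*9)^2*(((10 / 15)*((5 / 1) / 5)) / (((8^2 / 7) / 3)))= 299943 / 51200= 5.86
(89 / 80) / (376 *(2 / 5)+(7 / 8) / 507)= 45123 / 6100294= 0.01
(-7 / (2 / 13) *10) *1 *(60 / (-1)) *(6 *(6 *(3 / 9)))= 327600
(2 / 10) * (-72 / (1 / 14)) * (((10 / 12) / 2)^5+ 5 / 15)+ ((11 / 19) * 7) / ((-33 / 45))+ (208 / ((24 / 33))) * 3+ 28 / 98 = 899792641 / 1149120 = 783.03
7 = 7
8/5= 1.60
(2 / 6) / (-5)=-1 / 15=-0.07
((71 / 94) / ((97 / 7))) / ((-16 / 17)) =-0.06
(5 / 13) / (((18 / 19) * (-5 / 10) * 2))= -95 / 234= -0.41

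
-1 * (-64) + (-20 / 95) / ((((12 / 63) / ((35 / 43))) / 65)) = 4513 / 817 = 5.52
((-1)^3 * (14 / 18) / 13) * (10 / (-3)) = 70 / 351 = 0.20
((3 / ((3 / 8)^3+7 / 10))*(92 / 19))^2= 372.42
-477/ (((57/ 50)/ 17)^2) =-38292500/ 361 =-106073.41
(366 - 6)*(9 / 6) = 540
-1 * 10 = -10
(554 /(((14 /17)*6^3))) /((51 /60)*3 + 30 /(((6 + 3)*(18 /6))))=23545 /27678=0.85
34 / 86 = 17 / 43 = 0.40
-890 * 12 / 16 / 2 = -1335 / 4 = -333.75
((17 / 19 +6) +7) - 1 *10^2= -86.11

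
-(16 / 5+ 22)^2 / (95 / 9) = -142884 / 2375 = -60.16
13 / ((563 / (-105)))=-1365 / 563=-2.42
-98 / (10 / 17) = -833 / 5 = -166.60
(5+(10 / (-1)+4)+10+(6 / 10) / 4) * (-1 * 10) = -183 / 2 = -91.50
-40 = -40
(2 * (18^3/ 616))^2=2125764/ 5929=358.54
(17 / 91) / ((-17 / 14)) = -2 / 13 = -0.15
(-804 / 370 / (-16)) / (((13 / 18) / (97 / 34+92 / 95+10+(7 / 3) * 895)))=395.30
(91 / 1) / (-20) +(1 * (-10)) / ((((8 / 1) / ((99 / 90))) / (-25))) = 1193 / 40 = 29.82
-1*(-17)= 17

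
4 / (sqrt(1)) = 4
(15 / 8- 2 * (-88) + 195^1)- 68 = 2439 / 8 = 304.88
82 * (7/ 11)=574/ 11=52.18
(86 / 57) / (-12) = -43 / 342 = -0.13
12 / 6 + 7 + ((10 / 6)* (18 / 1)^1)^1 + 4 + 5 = 48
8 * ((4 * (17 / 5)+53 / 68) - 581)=-385302 / 85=-4532.96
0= 0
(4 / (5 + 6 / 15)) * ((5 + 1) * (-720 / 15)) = -640 / 3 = -213.33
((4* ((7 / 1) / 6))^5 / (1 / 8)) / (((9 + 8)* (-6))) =-2151296 / 12393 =-173.59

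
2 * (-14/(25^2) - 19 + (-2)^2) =-18778/625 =-30.04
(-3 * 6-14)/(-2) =16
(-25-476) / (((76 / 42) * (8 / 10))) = -52605 / 152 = -346.09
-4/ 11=-0.36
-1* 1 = -1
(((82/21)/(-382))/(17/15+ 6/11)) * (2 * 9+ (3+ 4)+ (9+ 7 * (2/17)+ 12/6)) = -1411630/6295933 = -0.22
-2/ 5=-0.40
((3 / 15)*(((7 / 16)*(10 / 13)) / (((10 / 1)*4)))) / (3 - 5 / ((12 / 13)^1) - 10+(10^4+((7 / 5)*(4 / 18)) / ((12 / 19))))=189 / 1121860688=0.00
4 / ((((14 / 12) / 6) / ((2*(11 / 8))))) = 396 / 7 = 56.57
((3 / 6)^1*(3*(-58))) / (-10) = 87 / 10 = 8.70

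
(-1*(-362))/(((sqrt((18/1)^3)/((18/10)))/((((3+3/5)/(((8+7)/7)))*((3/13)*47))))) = 178647*sqrt(2)/1625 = 155.47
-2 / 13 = -0.15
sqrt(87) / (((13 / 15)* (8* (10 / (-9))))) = -27* sqrt(87) / 208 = -1.21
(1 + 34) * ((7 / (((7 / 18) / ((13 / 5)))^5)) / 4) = 175395842856 / 214375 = 818173.03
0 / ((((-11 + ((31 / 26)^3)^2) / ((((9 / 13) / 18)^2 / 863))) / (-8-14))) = 0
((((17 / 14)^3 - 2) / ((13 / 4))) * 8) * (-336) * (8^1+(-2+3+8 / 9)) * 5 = 16376000 / 1911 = 8569.34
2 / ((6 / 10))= 10 / 3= 3.33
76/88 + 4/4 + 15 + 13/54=5080/297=17.10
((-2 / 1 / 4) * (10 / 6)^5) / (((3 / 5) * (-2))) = 15625 / 2916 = 5.36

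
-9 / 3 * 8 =-24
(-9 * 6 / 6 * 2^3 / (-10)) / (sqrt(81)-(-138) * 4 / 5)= 12 / 199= 0.06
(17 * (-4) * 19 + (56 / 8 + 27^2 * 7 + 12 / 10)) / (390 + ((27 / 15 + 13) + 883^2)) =19096 / 3900469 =0.00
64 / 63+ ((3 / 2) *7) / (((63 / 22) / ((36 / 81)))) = 500 / 189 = 2.65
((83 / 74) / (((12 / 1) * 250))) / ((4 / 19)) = 1577 / 888000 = 0.00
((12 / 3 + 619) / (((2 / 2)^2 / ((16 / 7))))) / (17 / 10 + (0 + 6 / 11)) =156640 / 247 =634.17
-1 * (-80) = 80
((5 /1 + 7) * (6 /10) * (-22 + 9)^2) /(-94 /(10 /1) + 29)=3042 /49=62.08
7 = 7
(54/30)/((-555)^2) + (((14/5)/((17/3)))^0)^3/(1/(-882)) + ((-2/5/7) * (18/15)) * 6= -1057018583/1197875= -882.41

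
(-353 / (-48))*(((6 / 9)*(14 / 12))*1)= 2471 / 432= 5.72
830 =830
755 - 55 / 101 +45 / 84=2135115 / 2828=754.99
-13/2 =-6.50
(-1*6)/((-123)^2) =-2/5043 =-0.00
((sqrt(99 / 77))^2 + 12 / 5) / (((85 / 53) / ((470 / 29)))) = 642678 / 17255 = 37.25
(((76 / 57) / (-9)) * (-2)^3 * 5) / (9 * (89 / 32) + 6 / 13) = 13312 / 57267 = 0.23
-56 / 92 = -14 / 23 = -0.61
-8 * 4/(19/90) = -2880/19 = -151.58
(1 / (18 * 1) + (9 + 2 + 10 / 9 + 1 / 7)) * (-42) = -517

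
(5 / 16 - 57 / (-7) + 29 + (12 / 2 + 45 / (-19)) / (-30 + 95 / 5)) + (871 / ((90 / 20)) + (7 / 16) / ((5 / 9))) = 30477427 / 131670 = 231.47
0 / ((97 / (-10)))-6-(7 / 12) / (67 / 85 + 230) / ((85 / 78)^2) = -256621 / 42755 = -6.00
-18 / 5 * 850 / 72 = -85 / 2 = -42.50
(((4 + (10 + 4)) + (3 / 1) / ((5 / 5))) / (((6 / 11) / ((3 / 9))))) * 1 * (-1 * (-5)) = 64.17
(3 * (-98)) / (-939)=98 / 313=0.31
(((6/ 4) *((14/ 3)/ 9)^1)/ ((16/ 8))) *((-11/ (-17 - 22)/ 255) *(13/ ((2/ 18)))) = 0.05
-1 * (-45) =45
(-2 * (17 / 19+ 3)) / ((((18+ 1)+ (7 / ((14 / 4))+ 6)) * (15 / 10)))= -296 / 1539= -0.19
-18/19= -0.95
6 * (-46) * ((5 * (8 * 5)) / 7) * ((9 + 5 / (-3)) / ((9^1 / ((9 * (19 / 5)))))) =-1538240 / 7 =-219748.57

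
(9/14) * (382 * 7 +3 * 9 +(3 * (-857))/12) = 12789/8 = 1598.62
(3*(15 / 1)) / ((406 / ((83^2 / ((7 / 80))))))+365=12918865 / 1421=9091.39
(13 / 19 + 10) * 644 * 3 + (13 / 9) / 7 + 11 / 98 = 345922211 / 16758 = 20642.21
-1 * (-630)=630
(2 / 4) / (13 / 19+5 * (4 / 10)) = 0.19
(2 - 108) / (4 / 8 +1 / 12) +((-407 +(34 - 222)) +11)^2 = 340874.29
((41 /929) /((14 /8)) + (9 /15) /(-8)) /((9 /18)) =-12949 /130060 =-0.10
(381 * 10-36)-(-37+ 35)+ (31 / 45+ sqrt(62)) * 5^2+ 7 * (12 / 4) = 25 * sqrt(62)+ 34328 / 9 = 4011.07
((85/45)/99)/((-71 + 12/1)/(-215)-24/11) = -3655/365391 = -0.01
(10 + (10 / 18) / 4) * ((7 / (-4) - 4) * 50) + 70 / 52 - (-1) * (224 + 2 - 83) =-2593267 / 936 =-2770.58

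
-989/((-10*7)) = 14.13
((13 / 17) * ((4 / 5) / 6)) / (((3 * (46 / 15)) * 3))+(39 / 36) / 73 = 19045 / 1027548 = 0.02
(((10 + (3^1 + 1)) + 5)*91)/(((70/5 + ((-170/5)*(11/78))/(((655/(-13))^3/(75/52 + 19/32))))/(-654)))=-4357825487496000/53954478151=-80768.56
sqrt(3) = 1.73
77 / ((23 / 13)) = 1001 / 23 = 43.52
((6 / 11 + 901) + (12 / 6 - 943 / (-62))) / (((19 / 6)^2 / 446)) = 5030272548 / 123101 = 40862.97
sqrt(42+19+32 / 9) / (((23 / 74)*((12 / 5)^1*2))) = 185*sqrt(581) / 828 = 5.39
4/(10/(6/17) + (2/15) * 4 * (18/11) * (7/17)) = 11220/80483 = 0.14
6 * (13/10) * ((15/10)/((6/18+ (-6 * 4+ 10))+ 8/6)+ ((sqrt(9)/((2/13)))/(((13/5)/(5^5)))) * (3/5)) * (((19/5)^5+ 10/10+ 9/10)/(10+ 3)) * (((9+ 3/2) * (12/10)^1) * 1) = 244079031528738/2890625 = 84438151.45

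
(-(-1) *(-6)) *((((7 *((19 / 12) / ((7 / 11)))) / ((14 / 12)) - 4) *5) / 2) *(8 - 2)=-6885 / 7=-983.57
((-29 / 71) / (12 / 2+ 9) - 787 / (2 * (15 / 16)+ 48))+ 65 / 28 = -7640473 / 566580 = -13.49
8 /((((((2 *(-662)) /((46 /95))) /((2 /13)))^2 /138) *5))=584016 /835525881125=0.00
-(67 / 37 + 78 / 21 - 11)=1418 / 259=5.47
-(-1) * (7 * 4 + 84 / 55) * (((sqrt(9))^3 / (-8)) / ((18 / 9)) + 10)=26999 / 110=245.45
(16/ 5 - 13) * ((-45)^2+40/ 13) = -258377/ 13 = -19875.15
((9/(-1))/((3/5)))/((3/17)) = -85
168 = 168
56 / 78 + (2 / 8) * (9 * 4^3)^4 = 1073234313244 / 39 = 27518828544.72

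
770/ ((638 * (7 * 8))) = 5/ 232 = 0.02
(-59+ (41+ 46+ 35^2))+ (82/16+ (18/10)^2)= 252273/200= 1261.36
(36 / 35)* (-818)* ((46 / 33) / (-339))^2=-6923552 / 486690435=-0.01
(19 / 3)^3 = 6859 / 27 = 254.04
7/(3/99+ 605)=231/19966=0.01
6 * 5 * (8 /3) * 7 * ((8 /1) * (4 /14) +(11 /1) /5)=2512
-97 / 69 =-1.41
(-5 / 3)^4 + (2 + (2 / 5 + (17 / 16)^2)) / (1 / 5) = 525877 / 20736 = 25.36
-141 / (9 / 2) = -94 / 3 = -31.33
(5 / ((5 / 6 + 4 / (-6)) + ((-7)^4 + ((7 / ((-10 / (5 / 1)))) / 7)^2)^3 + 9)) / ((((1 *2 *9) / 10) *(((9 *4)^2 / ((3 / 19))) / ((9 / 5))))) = 0.00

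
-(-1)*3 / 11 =3 / 11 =0.27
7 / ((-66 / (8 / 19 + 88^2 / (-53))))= 171164 / 11077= 15.45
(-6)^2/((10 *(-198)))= -1/55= -0.02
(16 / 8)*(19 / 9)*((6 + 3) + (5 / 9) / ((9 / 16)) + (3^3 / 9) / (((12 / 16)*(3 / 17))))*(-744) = -24926480 / 243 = -102578.11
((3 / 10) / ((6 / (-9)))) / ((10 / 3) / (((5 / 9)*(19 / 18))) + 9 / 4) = -19 / 335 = -0.06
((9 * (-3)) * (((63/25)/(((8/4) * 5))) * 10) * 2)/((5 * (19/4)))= -13608/2375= -5.73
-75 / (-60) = 5 / 4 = 1.25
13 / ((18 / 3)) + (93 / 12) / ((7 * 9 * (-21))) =11435 / 5292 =2.16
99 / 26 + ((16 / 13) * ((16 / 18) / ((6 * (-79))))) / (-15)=3167633 / 831870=3.81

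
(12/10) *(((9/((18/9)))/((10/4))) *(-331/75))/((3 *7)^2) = -662/30625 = -0.02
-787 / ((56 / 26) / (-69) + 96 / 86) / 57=-12.72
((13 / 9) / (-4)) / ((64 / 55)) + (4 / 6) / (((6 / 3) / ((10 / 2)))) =3125 / 2304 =1.36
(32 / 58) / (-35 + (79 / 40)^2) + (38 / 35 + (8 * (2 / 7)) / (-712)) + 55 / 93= 692330145131 / 418033071645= 1.66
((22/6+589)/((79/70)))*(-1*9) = -373380/79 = -4726.33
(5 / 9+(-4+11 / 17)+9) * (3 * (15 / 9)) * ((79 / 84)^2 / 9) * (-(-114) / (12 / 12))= 562657355 / 1619352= 347.46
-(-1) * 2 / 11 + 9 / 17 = 133 / 187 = 0.71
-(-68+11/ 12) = 805/ 12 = 67.08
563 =563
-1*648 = -648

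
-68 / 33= -2.06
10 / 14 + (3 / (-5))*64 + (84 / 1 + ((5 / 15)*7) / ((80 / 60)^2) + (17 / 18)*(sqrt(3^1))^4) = 31431 / 560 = 56.13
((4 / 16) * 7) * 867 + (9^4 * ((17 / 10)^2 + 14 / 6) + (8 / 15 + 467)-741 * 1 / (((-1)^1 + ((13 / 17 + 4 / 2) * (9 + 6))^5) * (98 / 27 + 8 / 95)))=4511139008564999071467949 / 124427799863800197600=36255.07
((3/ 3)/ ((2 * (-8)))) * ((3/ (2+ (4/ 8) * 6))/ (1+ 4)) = -3/ 400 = -0.01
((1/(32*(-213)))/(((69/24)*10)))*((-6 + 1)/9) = 0.00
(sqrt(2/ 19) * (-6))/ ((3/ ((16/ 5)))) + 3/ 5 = 3/ 5-32 * sqrt(38)/ 95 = -1.48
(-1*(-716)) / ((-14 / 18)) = -6444 / 7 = -920.57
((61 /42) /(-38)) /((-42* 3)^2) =-61 /25338096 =-0.00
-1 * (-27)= 27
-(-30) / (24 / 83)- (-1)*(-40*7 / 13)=82.21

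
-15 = -15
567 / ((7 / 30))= 2430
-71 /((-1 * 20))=71 /20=3.55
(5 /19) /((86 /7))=35 /1634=0.02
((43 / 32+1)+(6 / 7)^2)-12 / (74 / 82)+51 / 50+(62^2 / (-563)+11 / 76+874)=13313642382751 / 15514928800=858.12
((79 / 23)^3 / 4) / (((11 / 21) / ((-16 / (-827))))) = 41415276 / 110683199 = 0.37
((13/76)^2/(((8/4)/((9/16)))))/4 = 1521/739328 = 0.00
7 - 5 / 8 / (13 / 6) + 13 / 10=2083 / 260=8.01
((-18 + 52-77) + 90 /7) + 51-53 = -225 /7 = -32.14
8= 8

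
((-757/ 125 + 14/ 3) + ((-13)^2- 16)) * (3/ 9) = 56854/ 1125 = 50.54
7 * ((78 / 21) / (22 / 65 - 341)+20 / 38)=1517900 / 420717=3.61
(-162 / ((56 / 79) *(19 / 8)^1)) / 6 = -2133 / 133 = -16.04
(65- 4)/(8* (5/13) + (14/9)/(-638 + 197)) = 449631/22654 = 19.85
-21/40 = -0.52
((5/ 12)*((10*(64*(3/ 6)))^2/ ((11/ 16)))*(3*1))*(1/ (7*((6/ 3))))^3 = 256000/ 3773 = 67.85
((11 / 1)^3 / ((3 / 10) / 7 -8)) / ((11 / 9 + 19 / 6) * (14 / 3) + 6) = -45738 / 7241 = -6.32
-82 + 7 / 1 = -75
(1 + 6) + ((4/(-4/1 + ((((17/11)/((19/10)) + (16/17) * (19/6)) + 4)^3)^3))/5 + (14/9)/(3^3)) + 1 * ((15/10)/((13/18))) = 6797234075432304268320143286677082761504696745661/744124702889077972772791741447365401925269271015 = 9.13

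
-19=-19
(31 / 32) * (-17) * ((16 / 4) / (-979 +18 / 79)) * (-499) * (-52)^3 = 365139062392 / 77323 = 4722256.80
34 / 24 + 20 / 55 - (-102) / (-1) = -13229 / 132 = -100.22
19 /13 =1.46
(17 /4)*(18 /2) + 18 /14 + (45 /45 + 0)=1135 /28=40.54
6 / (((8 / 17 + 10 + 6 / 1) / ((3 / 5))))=153 / 700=0.22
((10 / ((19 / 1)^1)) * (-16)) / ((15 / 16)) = -512 / 57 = -8.98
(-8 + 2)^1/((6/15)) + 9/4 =-51/4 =-12.75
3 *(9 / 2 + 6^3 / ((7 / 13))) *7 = 17037 / 2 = 8518.50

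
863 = 863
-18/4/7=-0.64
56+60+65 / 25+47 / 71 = 42338 / 355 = 119.26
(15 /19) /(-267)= -5 /1691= -0.00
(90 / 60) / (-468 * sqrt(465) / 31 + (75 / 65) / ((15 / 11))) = -118638 * sqrt(465) / 555222089 -13299 / 1110444178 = -0.00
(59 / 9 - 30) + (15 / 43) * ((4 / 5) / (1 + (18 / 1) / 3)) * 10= -62431 / 2709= -23.05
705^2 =497025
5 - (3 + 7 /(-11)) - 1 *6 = -37 /11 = -3.36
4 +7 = 11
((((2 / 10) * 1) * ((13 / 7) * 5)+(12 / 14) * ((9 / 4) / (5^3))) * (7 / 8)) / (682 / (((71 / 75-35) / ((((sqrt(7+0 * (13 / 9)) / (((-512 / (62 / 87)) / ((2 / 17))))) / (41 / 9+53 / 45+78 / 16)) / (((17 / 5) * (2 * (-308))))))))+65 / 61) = 3831650445840325373688 * sqrt(7) / 17988915070704733886156695235+3457625149893410757271376923648 / 2248614383838091735769586904375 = 1.54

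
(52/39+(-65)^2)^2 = 160757041/9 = 17861893.44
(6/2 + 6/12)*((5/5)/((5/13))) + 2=111/10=11.10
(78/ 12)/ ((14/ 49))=91/ 4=22.75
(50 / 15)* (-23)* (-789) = 60490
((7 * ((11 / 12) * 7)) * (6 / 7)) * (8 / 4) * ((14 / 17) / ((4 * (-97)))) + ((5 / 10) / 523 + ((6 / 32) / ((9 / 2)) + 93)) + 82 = 3619692851 / 20698248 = 174.88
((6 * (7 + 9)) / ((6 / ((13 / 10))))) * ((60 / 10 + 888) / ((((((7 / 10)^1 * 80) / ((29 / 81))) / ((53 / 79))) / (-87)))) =-6938.95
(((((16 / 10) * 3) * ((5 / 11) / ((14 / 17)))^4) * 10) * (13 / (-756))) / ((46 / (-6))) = 678608125 / 67915675212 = 0.01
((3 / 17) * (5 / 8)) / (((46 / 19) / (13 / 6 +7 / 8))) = 6935 / 50048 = 0.14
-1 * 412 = -412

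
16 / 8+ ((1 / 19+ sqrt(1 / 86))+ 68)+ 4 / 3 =sqrt(86) / 86+ 4069 / 57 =71.49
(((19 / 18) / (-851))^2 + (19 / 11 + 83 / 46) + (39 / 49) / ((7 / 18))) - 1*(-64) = 61597708685363 / 885300960852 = 69.58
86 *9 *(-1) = -774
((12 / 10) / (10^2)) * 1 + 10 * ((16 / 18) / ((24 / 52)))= 130081 / 6750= 19.27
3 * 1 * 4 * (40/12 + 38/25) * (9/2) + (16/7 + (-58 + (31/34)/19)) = 23335069/113050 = 206.41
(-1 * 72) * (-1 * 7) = 504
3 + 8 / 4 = 5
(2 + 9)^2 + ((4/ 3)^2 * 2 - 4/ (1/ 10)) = 761/ 9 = 84.56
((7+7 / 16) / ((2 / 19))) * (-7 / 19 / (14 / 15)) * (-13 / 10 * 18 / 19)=41769 / 1216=34.35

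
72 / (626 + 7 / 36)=2592 / 22543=0.11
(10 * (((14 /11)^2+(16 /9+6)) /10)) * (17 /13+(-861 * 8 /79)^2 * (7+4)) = 785867.09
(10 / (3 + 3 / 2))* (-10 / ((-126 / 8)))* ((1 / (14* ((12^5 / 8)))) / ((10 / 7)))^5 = 1 / 66027410689925696226066432000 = 0.00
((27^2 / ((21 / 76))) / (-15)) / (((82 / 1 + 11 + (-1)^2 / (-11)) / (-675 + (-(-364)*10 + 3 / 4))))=-200828727 / 35770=-5614.45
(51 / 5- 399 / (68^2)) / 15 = 77943 / 115600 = 0.67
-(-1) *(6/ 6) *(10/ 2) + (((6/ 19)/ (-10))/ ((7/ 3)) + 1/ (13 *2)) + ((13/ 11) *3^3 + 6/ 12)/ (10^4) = 1912614777/ 380380000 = 5.03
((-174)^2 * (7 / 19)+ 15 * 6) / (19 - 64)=-23738 / 95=-249.87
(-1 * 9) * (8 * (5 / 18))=-20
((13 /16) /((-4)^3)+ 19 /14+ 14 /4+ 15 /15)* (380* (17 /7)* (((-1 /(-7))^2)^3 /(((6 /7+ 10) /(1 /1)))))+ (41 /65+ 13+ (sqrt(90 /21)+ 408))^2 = 54812* sqrt(210) /455+ 633414533088162377 /3562976435200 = 179522.51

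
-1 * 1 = -1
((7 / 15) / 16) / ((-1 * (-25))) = 7 / 6000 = 0.00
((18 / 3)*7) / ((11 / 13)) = 546 / 11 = 49.64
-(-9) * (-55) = -495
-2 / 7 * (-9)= 18 / 7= 2.57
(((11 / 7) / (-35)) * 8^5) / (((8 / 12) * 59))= -540672 / 14455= -37.40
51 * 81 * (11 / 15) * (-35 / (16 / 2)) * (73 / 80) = -7740117 / 640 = -12093.93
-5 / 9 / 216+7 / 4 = 3397 / 1944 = 1.75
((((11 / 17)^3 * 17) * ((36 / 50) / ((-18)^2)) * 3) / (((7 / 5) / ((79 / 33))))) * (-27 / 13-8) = -1252229 / 2366910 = -0.53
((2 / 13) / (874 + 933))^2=4 / 551827081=0.00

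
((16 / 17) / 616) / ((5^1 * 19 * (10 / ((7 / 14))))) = 1 / 1243550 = 0.00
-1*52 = -52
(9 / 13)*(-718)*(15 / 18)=-5385 / 13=-414.23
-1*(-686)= 686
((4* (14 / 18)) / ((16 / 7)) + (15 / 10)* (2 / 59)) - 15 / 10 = -187 / 2124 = -0.09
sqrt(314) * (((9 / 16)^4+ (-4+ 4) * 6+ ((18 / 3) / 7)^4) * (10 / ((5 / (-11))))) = -1107563787 * sqrt(314) / 78675968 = -249.45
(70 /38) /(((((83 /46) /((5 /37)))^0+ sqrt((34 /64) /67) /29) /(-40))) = -2524345600 /34258653+ 162400 *sqrt(2278) /34258653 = -73.46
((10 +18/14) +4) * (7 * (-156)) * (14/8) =-29211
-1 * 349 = -349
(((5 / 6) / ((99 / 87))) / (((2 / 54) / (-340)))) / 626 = -36975 / 3443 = -10.74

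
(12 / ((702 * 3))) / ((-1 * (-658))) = 1 / 115479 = 0.00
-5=-5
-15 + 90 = 75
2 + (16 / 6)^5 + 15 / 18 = 66913 / 486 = 137.68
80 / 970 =8 / 97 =0.08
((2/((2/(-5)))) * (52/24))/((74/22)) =-715/222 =-3.22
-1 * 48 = -48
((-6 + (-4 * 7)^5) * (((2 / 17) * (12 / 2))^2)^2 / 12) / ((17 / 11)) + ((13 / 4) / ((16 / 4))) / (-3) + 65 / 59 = -926442381501823 / 4021035024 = -230398.98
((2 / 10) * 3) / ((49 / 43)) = 129 / 245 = 0.53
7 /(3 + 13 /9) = 63 /40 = 1.58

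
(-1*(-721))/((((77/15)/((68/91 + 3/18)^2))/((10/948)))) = 641177575/518125608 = 1.24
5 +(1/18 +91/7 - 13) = 91/18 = 5.06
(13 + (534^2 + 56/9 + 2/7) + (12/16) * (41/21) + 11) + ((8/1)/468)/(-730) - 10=16238033737/56940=285177.97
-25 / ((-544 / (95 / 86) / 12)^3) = 578728125 / 1599970881536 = 0.00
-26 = -26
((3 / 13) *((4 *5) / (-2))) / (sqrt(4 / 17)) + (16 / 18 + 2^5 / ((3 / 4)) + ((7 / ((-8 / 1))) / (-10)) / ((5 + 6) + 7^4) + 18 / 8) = 8838647 / 192960 - 15 *sqrt(17) / 13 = 41.05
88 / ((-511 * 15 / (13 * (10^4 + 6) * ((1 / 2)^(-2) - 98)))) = 140379.02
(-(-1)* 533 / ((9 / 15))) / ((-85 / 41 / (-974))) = 21284822 / 51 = 417349.45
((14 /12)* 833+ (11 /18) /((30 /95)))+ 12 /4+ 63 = 1039.77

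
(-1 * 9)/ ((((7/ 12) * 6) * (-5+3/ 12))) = 72/ 133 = 0.54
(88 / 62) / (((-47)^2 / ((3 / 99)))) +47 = 9655543 / 205437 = 47.00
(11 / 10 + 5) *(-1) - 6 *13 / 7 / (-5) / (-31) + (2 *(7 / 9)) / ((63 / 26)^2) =-1334911 / 225990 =-5.91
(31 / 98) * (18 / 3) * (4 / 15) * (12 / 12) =124 / 245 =0.51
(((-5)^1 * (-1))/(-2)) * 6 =-15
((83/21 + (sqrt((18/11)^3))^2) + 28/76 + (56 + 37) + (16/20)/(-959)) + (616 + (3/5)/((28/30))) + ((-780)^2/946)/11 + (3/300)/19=34718220892973/44693249700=776.81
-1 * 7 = -7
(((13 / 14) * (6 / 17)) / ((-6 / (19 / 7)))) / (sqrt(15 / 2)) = -247 * sqrt(30) / 24990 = -0.05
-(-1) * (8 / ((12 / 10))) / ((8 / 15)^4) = 84375 / 1024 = 82.40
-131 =-131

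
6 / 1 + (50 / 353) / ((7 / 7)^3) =2168 / 353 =6.14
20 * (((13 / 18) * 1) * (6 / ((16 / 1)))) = 65 / 12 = 5.42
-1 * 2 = -2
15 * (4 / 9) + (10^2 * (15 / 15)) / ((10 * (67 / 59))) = 3110 / 201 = 15.47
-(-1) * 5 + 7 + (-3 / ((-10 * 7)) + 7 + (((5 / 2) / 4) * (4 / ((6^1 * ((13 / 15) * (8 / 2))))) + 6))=183187 / 7280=25.16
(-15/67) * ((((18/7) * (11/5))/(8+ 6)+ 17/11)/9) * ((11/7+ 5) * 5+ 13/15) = -18604414/11375595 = -1.64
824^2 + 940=679916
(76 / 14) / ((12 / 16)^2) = 608 / 63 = 9.65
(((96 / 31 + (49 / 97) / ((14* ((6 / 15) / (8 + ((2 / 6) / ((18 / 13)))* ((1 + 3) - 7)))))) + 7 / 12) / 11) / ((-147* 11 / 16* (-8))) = 938893 / 1925478324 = 0.00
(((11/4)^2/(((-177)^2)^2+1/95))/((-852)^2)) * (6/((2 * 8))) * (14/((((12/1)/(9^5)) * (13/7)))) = 3695516055/25028606389262614528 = 0.00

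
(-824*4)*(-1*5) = 16480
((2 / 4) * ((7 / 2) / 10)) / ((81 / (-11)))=-77 / 3240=-0.02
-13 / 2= -6.50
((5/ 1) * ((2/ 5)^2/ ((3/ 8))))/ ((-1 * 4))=-8/ 15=-0.53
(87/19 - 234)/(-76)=4359/1444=3.02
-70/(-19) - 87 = -1583/19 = -83.32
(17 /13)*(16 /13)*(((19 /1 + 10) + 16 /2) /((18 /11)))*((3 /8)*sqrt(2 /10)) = 6919*sqrt(5) /2535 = 6.10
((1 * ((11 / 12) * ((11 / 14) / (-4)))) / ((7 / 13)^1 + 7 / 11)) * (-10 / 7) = 86515 / 395136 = 0.22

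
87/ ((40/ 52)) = 1131/ 10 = 113.10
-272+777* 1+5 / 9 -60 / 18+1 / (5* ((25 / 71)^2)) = 14170369 / 28125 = 503.84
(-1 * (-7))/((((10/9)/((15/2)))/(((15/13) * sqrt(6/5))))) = 567 * sqrt(30)/52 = 59.72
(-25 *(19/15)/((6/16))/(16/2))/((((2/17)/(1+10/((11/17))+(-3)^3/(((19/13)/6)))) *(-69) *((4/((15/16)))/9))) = -8383975/32384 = -258.89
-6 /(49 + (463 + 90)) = -3 /301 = -0.01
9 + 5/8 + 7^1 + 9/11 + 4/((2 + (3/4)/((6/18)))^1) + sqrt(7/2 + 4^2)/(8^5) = sqrt(78)/65536 + 27503/1496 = 18.38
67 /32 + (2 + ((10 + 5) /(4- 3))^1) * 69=37603 /32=1175.09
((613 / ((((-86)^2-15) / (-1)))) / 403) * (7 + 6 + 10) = -14099 / 2974543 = -0.00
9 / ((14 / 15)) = 9.64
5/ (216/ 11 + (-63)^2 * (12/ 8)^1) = 110/ 131409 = 0.00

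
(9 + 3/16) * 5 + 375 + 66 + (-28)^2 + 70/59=1200885/944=1272.12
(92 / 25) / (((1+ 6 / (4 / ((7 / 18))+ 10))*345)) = 71 / 8625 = 0.01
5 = 5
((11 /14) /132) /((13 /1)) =1 /2184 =0.00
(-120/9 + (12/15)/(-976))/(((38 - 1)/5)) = -1319/732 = -1.80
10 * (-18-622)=-6400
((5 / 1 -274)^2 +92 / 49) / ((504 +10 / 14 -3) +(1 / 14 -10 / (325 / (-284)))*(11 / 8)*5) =737522448 / 5730781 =128.69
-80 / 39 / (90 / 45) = -1.03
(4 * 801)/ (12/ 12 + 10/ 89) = 31684/ 11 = 2880.36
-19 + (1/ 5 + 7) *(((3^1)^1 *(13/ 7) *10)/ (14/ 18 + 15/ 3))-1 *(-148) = 198.43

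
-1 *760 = -760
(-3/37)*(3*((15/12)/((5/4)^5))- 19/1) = 1.44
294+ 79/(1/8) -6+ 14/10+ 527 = 7242/5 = 1448.40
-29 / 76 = -0.38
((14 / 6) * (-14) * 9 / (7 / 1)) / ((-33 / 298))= 4172 / 11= 379.27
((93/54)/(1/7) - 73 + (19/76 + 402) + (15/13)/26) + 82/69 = 47932075/139932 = 342.54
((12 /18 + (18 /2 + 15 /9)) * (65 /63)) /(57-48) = 2210 /1701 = 1.30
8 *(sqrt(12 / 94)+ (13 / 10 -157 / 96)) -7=-581 / 60+ 8 *sqrt(282) / 47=-6.82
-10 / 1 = -10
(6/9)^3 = 0.30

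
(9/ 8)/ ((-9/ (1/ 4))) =-1/ 32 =-0.03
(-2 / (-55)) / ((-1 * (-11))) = 0.00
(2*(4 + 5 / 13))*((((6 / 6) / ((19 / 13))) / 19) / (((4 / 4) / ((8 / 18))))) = 8 / 57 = 0.14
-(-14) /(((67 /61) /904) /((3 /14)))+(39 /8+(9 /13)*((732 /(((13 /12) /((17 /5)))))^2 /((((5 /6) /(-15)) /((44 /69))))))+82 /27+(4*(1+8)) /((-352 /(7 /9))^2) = -2968705964344694525581 /70788352377600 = -41937774.57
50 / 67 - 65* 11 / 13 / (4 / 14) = -25695 / 134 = -191.75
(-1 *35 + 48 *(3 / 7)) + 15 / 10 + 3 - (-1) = -125 / 14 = -8.93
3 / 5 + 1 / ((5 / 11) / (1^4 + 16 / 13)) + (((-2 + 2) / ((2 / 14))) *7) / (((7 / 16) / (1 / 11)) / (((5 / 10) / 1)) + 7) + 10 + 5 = 1333 / 65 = 20.51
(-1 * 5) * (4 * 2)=-40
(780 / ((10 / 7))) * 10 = 5460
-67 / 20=-3.35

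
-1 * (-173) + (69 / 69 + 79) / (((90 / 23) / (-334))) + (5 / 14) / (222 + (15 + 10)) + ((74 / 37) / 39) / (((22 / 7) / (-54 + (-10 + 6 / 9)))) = -759597149 / 114114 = -6656.48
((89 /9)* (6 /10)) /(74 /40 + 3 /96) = 2848 /903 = 3.15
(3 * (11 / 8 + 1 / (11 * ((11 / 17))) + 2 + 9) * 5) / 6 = 31.29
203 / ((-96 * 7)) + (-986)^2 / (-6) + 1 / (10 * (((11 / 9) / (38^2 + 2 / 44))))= -3134670907 / 19360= -161914.82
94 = 94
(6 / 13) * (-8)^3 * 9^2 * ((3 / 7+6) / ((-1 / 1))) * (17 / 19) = 190356480 / 1729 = 110096.29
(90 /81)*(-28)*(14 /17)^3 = -768320 /44217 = -17.38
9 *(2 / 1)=18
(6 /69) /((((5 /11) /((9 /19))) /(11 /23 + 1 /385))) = 76644 /1758925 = 0.04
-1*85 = -85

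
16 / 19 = 0.84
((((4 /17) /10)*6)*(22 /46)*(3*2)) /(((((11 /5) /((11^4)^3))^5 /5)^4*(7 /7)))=120621858633687666741245881462143140679551888005876354721524572388041109970932513691871737487213790107551517993371302614098467773744800057927038090542025075157382810454336513881373444067459130253168462944380767010634248672408563508892059326171875000 /391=308495802132193521077355200000000000000000000000000000000000000000000000000000000000000000000000000000000000000000000000000000000000000000000000000000000000000000000000000000000000000000000000000000000000000000000000000000000000000000000000000000.00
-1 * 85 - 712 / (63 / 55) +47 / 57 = -844798 / 1197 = -705.76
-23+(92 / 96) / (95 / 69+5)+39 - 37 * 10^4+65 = -1302114351 / 3520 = -369918.85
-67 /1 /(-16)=4.19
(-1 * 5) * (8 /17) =-40 /17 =-2.35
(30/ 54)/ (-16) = -5/ 144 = -0.03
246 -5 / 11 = 2701 / 11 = 245.55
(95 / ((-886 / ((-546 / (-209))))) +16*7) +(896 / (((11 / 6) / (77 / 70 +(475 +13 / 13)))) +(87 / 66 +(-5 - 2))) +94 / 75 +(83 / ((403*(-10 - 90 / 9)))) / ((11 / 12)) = 68717678134097 / 294572850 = 233279.06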